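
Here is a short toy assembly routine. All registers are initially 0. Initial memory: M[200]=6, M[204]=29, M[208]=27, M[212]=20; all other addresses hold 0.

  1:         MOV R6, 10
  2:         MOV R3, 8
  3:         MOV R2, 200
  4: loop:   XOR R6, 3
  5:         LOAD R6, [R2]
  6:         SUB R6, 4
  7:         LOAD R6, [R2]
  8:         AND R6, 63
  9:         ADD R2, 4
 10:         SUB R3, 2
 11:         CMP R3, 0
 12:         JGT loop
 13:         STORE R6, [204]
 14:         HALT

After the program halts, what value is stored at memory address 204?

R6=10
R3=8
R2=200
R6=10^3=9
R6=M[200]=6
R6=6-4=2
R6=M[200]=6
R6=6&63=6
R2=200+4=204
R3=8-2=6
CMP R3, 0  (cmp 6,0)
JGT loop: taken
R6=6^3=5
R6=M[204]=29
R6=29-4=25
R6=M[204]=29
R6=29&63=29
R2=204+4=208
R3=6-2=4
CMP R3, 0  (cmp 4,0)
JGT loop: taken
R6=29^3=30
R6=M[208]=27
R6=27-4=23
R6=M[208]=27
R6=27&63=27
R2=208+4=212
R3=4-2=2
CMP R3, 0  (cmp 2,0)
JGT loop: taken
R6=27^3=24
R6=M[212]=20
R6=20-4=16
R6=M[212]=20
R6=20&63=20
R2=212+4=216
R3=2-2=0
CMP R3, 0  (cmp 0,0)
JGT loop: not taken
STORE R6, [204] → M[204]=20
halt.

20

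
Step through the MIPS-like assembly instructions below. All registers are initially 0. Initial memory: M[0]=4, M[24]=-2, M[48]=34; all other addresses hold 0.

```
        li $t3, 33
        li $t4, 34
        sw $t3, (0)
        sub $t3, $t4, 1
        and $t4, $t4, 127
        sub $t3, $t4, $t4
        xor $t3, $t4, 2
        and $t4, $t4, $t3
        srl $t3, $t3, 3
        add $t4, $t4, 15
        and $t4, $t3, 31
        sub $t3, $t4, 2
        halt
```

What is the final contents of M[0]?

33

$t3=33
$t4=34
sw $t3, (0) → M[0]=33
$t3=34-1=33
$t4=34&127=34
$t3=34-34=0
$t3=34^2=32
$t4=34&32=32
$t3=32>>3=4
$t4=32+15=47
$t4=4&31=4
$t3=4-2=2
halt.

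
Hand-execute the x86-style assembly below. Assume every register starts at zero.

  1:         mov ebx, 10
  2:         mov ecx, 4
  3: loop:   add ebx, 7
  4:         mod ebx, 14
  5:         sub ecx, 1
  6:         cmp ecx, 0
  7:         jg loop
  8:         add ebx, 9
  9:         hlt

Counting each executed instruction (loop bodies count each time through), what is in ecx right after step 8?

ebx=10
ecx=4
ebx=10+7=17
ebx=17%14=3
ecx=4-1=3
cmp ecx, 0  (cmp 3,0)
jg loop: taken
ebx=3+7=10
After step 8: ecx = 3.

3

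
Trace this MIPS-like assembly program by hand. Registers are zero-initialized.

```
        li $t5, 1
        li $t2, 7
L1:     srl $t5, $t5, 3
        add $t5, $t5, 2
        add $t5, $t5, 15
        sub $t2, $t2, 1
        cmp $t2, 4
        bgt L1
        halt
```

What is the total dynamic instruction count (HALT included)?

li $t5, 1 → $t5=1
li $t2, 7 → $t2=7
srl $t5, $t5, 3 → $t5=1>>3=0
add $t5, $t5, 2 → $t5=0+2=2
add $t5, $t5, 15 → $t5=2+15=17
sub $t2, $t2, 1 → $t2=7-1=6
cmp $t2, 4  (cmp 6,4)
bgt L1: taken
srl $t5, $t5, 3 → $t5=17>>3=2
add $t5, $t5, 2 → $t5=2+2=4
add $t5, $t5, 15 → $t5=4+15=19
sub $t2, $t2, 1 → $t2=6-1=5
cmp $t2, 4  (cmp 5,4)
bgt L1: taken
srl $t5, $t5, 3 → $t5=19>>3=2
add $t5, $t5, 2 → $t5=2+2=4
add $t5, $t5, 15 → $t5=4+15=19
sub $t2, $t2, 1 → $t2=5-1=4
cmp $t2, 4  (cmp 4,4)
bgt L1: not taken
halt.
Total executed instructions: 21.

21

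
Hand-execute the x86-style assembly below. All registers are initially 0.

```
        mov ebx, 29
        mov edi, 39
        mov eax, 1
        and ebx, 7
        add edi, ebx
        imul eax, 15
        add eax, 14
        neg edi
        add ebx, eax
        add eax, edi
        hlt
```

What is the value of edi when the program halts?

-44

ebx=29
edi=39
eax=1
ebx=29&7=5
edi=39+5=44
eax=1*15=15
eax=15+14=29
edi=-(44)=-44
ebx=5+29=34
eax=29+(-44)=-15
halt.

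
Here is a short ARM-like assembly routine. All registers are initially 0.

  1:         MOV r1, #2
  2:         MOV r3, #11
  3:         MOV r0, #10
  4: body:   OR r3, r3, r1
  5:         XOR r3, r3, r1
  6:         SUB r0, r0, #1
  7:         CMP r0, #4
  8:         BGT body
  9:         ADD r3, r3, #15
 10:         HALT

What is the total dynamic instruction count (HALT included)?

35

r1=2
r3=11
r0=10
r3=11|2=11
r3=11^2=9
r0=10-1=9
CMP r0, #4  (cmp 9,4)
BGT body: taken
r3=9|2=11
r3=11^2=9
r0=9-1=8
CMP r0, #4  (cmp 8,4)
BGT body: taken
r3=9|2=11
r3=11^2=9
r0=8-1=7
CMP r0, #4  (cmp 7,4)
BGT body: taken
r3=9|2=11
r3=11^2=9
r0=7-1=6
CMP r0, #4  (cmp 6,4)
BGT body: taken
r3=9|2=11
r3=11^2=9
r0=6-1=5
CMP r0, #4  (cmp 5,4)
BGT body: taken
r3=9|2=11
r3=11^2=9
r0=5-1=4
CMP r0, #4  (cmp 4,4)
BGT body: not taken
r3=9+15=24
halt.
Total executed instructions: 35.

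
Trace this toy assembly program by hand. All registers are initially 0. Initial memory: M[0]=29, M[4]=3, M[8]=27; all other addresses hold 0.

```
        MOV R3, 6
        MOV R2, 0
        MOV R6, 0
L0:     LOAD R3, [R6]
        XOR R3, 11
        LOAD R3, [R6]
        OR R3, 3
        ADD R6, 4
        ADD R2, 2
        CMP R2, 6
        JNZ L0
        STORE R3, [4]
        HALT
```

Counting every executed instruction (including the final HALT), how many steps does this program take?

MOV R3, 6 → R3=6
MOV R2, 0 → R2=0
MOV R6, 0 → R6=0
LOAD R3, [R6] → R3=M[0]=29
XOR R3, 11 → R3=29^11=22
LOAD R3, [R6] → R3=M[0]=29
OR R3, 3 → R3=29|3=31
ADD R6, 4 → R6=0+4=4
ADD R2, 2 → R2=0+2=2
CMP R2, 6  (cmp 2,6)
JNZ L0: taken
LOAD R3, [R6] → R3=M[4]=3
XOR R3, 11 → R3=3^11=8
LOAD R3, [R6] → R3=M[4]=3
OR R3, 3 → R3=3|3=3
ADD R6, 4 → R6=4+4=8
ADD R2, 2 → R2=2+2=4
CMP R2, 6  (cmp 4,6)
JNZ L0: taken
LOAD R3, [R6] → R3=M[8]=27
XOR R3, 11 → R3=27^11=16
LOAD R3, [R6] → R3=M[8]=27
OR R3, 3 → R3=27|3=27
ADD R6, 4 → R6=8+4=12
ADD R2, 2 → R2=4+2=6
CMP R2, 6  (cmp 6,6)
JNZ L0: not taken
STORE R3, [4] → M[4]=27
halt.
Total executed instructions: 29.

29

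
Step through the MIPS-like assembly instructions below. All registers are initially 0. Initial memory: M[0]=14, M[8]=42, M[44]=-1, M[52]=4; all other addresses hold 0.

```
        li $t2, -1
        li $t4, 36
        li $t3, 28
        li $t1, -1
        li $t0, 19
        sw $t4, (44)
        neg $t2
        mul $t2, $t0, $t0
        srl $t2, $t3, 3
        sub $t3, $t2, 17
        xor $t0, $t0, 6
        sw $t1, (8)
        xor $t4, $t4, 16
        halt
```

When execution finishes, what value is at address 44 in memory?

after li $t2, -1: $t2=-1
after li $t4, 36: $t4=36
after li $t3, 28: $t3=28
after li $t1, -1: $t1=-1
after li $t0, 19: $t0=19
sw $t4, (44) → M[44]=36
after neg $t2: $t2=-(-1)=1
after mul $t2, $t0, $t0: $t2=19*19=361
after srl $t2, $t3, 3: $t2=28>>3=3
after sub $t3, $t2, 17: $t3=3-17=-14
after xor $t0, $t0, 6: $t0=19^6=21
sw $t1, (8) → M[8]=-1
after xor $t4, $t4, 16: $t4=36^16=52
halt.

36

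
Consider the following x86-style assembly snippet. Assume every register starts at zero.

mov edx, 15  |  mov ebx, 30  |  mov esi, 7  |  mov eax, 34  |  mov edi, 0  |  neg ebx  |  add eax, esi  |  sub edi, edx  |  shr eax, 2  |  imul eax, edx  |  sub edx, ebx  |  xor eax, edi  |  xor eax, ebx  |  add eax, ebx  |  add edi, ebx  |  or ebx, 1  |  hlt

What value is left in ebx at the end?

-29

after mov edx, 15: edx=15
after mov ebx, 30: ebx=30
after mov esi, 7: esi=7
after mov eax, 34: eax=34
after mov edi, 0: edi=0
after neg ebx: ebx=-(30)=-30
after add eax, esi: eax=34+7=41
after sub edi, edx: edi=0-15=-15
after shr eax, 2: eax=41>>2=10
after imul eax, edx: eax=10*15=150
after sub edx, ebx: edx=15-(-30)=45
after xor eax, edi: eax=150^(-15)=-153
after xor eax, ebx: eax=(-153)^(-30)=133
after add eax, ebx: eax=133+(-30)=103
after add edi, ebx: edi=(-15)+(-30)=-45
after or ebx, 1: ebx=(-30)|1=-29
halt.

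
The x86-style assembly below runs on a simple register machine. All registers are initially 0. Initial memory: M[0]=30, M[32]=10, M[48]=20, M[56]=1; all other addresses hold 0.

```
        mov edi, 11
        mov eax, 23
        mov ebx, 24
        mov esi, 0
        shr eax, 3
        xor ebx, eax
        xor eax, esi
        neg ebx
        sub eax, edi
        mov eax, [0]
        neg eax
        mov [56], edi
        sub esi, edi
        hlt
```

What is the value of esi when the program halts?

after mov edi, 11: edi=11
after mov eax, 23: eax=23
after mov ebx, 24: ebx=24
after mov esi, 0: esi=0
after shr eax, 3: eax=23>>3=2
after xor ebx, eax: ebx=24^2=26
after xor eax, esi: eax=2^0=2
after neg ebx: ebx=-(26)=-26
after sub eax, edi: eax=2-11=-9
after mov eax, [0]: eax=M[0]=30
after neg eax: eax=-(30)=-30
mov [56], edi → M[56]=11
after sub esi, edi: esi=0-11=-11
halt.

-11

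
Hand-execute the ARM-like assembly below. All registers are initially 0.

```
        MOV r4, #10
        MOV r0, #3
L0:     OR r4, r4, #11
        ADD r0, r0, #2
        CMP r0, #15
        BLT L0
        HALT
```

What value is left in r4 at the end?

r4=10
r0=3
r4=10|11=11
r0=3+2=5
CMP r0, #15  (cmp 5,15)
BLT L0: taken
r4=11|11=11
r0=5+2=7
CMP r0, #15  (cmp 7,15)
BLT L0: taken
r4=11|11=11
r0=7+2=9
CMP r0, #15  (cmp 9,15)
BLT L0: taken
r4=11|11=11
r0=9+2=11
CMP r0, #15  (cmp 11,15)
BLT L0: taken
r4=11|11=11
r0=11+2=13
CMP r0, #15  (cmp 13,15)
BLT L0: taken
r4=11|11=11
r0=13+2=15
CMP r0, #15  (cmp 15,15)
BLT L0: not taken
halt.

11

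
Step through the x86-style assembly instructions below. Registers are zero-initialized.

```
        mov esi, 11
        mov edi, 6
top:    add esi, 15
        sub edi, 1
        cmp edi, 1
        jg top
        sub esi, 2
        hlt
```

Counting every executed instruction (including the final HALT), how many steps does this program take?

after mov esi, 11: esi=11
after mov edi, 6: edi=6
after add esi, 15: esi=11+15=26
after sub edi, 1: edi=6-1=5
cmp edi, 1  (cmp 5,1)
jg top: taken
after add esi, 15: esi=26+15=41
after sub edi, 1: edi=5-1=4
cmp edi, 1  (cmp 4,1)
jg top: taken
after add esi, 15: esi=41+15=56
after sub edi, 1: edi=4-1=3
cmp edi, 1  (cmp 3,1)
jg top: taken
after add esi, 15: esi=56+15=71
after sub edi, 1: edi=3-1=2
cmp edi, 1  (cmp 2,1)
jg top: taken
after add esi, 15: esi=71+15=86
after sub edi, 1: edi=2-1=1
cmp edi, 1  (cmp 1,1)
jg top: not taken
after sub esi, 2: esi=86-2=84
halt.
Total executed instructions: 24.

24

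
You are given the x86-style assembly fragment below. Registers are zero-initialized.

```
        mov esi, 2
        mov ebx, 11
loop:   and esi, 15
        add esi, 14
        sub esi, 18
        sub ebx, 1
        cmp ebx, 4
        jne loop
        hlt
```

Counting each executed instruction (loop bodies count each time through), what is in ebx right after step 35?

esi=2
ebx=11
esi=2&15=2
esi=2+14=16
esi=16-18=-2
ebx=11-1=10
cmp ebx, 4  (cmp 10,4)
jne loop: taken
esi=(-2)&15=14
esi=14+14=28
esi=28-18=10
ebx=10-1=9
cmp ebx, 4  (cmp 9,4)
jne loop: taken
esi=10&15=10
esi=10+14=24
esi=24-18=6
ebx=9-1=8
cmp ebx, 4  (cmp 8,4)
jne loop: taken
esi=6&15=6
esi=6+14=20
esi=20-18=2
ebx=8-1=7
cmp ebx, 4  (cmp 7,4)
jne loop: taken
esi=2&15=2
esi=2+14=16
esi=16-18=-2
ebx=7-1=6
cmp ebx, 4  (cmp 6,4)
jne loop: taken
esi=(-2)&15=14
esi=14+14=28
esi=28-18=10
After step 35: ebx = 6.

6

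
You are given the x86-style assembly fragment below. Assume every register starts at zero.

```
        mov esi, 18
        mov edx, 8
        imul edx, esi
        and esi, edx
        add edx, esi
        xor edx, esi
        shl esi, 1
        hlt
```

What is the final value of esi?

32

esi=18
edx=8
edx=8*18=144
esi=18&144=16
edx=144+16=160
edx=160^16=176
esi=16<<1=32
halt.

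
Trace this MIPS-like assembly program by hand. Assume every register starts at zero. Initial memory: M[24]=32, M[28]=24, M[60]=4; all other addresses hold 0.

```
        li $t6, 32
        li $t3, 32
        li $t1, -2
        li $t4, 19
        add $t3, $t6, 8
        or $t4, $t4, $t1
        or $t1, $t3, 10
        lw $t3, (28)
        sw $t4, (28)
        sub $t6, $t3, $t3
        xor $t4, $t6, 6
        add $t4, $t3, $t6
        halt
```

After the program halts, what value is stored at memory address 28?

-1

after li $t6, 32: $t6=32
after li $t3, 32: $t3=32
after li $t1, -2: $t1=-2
after li $t4, 19: $t4=19
after add $t3, $t6, 8: $t3=32+8=40
after or $t4, $t4, $t1: $t4=19|(-2)=-1
after or $t1, $t3, 10: $t1=40|10=42
after lw $t3, (28): $t3=M[28]=24
sw $t4, (28) → M[28]=-1
after sub $t6, $t3, $t3: $t6=24-24=0
after xor $t4, $t6, 6: $t4=0^6=6
after add $t4, $t3, $t6: $t4=24+0=24
halt.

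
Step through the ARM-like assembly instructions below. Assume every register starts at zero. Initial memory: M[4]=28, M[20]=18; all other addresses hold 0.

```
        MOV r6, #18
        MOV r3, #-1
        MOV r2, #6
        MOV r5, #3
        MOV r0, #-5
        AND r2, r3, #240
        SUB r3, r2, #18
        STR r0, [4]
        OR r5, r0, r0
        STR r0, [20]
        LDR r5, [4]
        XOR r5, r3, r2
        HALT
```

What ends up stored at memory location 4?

-5

after MOV r6, #18: r6=18
after MOV r3, #-1: r3=-1
after MOV r2, #6: r2=6
after MOV r5, #3: r5=3
after MOV r0, #-5: r0=-5
after AND r2, r3, #240: r2=(-1)&240=240
after SUB r3, r2, #18: r3=240-18=222
STR r0, [4] → M[4]=-5
after OR r5, r0, r0: r5=(-5)|(-5)=-5
STR r0, [20] → M[20]=-5
after LDR r5, [4]: r5=M[4]=-5
after XOR r5, r3, r2: r5=222^240=46
halt.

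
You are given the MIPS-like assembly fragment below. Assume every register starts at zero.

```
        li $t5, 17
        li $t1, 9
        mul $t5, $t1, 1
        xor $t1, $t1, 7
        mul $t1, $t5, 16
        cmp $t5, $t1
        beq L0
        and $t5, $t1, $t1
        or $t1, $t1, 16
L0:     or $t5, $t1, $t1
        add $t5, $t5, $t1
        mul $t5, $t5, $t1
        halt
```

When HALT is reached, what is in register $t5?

41472

li $t5, 17 → $t5=17
li $t1, 9 → $t1=9
mul $t5, $t1, 1 → $t5=9*1=9
xor $t1, $t1, 7 → $t1=9^7=14
mul $t1, $t5, 16 → $t1=9*16=144
cmp $t5, $t1  (cmp 9,144)
beq L0: not taken
and $t5, $t1, $t1 → $t5=144&144=144
or $t1, $t1, 16 → $t1=144|16=144
or $t5, $t1, $t1 → $t5=144|144=144
add $t5, $t5, $t1 → $t5=144+144=288
mul $t5, $t5, $t1 → $t5=288*144=41472
halt.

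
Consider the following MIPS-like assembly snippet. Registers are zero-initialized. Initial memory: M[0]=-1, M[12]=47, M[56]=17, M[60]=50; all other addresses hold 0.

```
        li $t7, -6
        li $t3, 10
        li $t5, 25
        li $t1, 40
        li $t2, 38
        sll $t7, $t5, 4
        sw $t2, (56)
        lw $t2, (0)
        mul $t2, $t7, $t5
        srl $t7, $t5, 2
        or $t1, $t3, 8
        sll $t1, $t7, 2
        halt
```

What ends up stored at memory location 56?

li $t7, -6 → $t7=-6
li $t3, 10 → $t3=10
li $t5, 25 → $t5=25
li $t1, 40 → $t1=40
li $t2, 38 → $t2=38
sll $t7, $t5, 4 → $t7=25<<4=400
sw $t2, (56) → M[56]=38
lw $t2, (0) → $t2=M[0]=-1
mul $t2, $t7, $t5 → $t2=400*25=10000
srl $t7, $t5, 2 → $t7=25>>2=6
or $t1, $t3, 8 → $t1=10|8=10
sll $t1, $t7, 2 → $t1=6<<2=24
halt.

38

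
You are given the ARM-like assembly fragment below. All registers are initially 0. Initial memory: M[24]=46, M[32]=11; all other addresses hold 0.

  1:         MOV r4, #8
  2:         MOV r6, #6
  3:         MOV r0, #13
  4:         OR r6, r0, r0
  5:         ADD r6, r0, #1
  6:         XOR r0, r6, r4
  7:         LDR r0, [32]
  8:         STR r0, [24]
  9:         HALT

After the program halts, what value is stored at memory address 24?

11

after MOV r4, #8: r4=8
after MOV r6, #6: r6=6
after MOV r0, #13: r0=13
after OR r6, r0, r0: r6=13|13=13
after ADD r6, r0, #1: r6=13+1=14
after XOR r0, r6, r4: r0=14^8=6
after LDR r0, [32]: r0=M[32]=11
STR r0, [24] → M[24]=11
halt.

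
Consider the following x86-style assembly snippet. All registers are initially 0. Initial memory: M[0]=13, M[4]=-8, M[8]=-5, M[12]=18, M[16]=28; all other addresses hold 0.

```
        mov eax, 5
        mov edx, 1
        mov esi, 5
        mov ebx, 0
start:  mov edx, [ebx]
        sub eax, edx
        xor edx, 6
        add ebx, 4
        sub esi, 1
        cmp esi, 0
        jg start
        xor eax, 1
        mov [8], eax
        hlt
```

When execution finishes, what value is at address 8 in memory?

eax=5
edx=1
esi=5
ebx=0
edx=M[0]=13
eax=5-13=-8
edx=13^6=11
ebx=0+4=4
esi=5-1=4
cmp esi, 0  (cmp 4,0)
jg start: taken
edx=M[4]=-8
eax=(-8)-(-8)=0
edx=(-8)^6=-2
ebx=4+4=8
esi=4-1=3
cmp esi, 0  (cmp 3,0)
jg start: taken
edx=M[8]=-5
eax=0-(-5)=5
edx=(-5)^6=-3
ebx=8+4=12
esi=3-1=2
cmp esi, 0  (cmp 2,0)
jg start: taken
edx=M[12]=18
eax=5-18=-13
edx=18^6=20
ebx=12+4=16
esi=2-1=1
cmp esi, 0  (cmp 1,0)
jg start: taken
edx=M[16]=28
eax=(-13)-28=-41
edx=28^6=26
ebx=16+4=20
esi=1-1=0
cmp esi, 0  (cmp 0,0)
jg start: not taken
eax=(-41)^1=-42
mov [8], eax → M[8]=-42
halt.

-42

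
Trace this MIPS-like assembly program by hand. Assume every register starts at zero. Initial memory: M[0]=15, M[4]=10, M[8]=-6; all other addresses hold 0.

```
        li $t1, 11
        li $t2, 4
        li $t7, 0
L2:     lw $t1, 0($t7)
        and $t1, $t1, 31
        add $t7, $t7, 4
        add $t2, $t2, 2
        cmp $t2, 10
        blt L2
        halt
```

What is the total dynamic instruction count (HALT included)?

22

after li $t1, 11: $t1=11
after li $t2, 4: $t2=4
after li $t7, 0: $t7=0
after lw $t1, 0($t7): $t1=M[0]=15
after and $t1, $t1, 31: $t1=15&31=15
after add $t7, $t7, 4: $t7=0+4=4
after add $t2, $t2, 2: $t2=4+2=6
cmp $t2, 10  (cmp 6,10)
blt L2: taken
after lw $t1, 0($t7): $t1=M[4]=10
after and $t1, $t1, 31: $t1=10&31=10
after add $t7, $t7, 4: $t7=4+4=8
after add $t2, $t2, 2: $t2=6+2=8
cmp $t2, 10  (cmp 8,10)
blt L2: taken
after lw $t1, 0($t7): $t1=M[8]=-6
after and $t1, $t1, 31: $t1=(-6)&31=26
after add $t7, $t7, 4: $t7=8+4=12
after add $t2, $t2, 2: $t2=8+2=10
cmp $t2, 10  (cmp 10,10)
blt L2: not taken
halt.
Total executed instructions: 22.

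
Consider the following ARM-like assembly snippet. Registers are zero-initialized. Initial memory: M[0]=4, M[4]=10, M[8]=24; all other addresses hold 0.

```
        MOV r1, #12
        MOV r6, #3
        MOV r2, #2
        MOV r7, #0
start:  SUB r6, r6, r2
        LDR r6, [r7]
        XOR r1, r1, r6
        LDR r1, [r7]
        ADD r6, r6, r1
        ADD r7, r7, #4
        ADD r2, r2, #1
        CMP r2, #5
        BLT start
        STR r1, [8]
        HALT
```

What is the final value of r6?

48

MOV r1, #12 → r1=12
MOV r6, #3 → r6=3
MOV r2, #2 → r2=2
MOV r7, #0 → r7=0
SUB r6, r6, r2 → r6=3-2=1
LDR r6, [r7] → r6=M[0]=4
XOR r1, r1, r6 → r1=12^4=8
LDR r1, [r7] → r1=M[0]=4
ADD r6, r6, r1 → r6=4+4=8
ADD r7, r7, #4 → r7=0+4=4
ADD r2, r2, #1 → r2=2+1=3
CMP r2, #5  (cmp 3,5)
BLT start: taken
SUB r6, r6, r2 → r6=8-3=5
LDR r6, [r7] → r6=M[4]=10
XOR r1, r1, r6 → r1=4^10=14
LDR r1, [r7] → r1=M[4]=10
ADD r6, r6, r1 → r6=10+10=20
ADD r7, r7, #4 → r7=4+4=8
ADD r2, r2, #1 → r2=3+1=4
CMP r2, #5  (cmp 4,5)
BLT start: taken
SUB r6, r6, r2 → r6=20-4=16
LDR r6, [r7] → r6=M[8]=24
XOR r1, r1, r6 → r1=10^24=18
LDR r1, [r7] → r1=M[8]=24
ADD r6, r6, r1 → r6=24+24=48
ADD r7, r7, #4 → r7=8+4=12
ADD r2, r2, #1 → r2=4+1=5
CMP r2, #5  (cmp 5,5)
BLT start: not taken
STR r1, [8] → M[8]=24
halt.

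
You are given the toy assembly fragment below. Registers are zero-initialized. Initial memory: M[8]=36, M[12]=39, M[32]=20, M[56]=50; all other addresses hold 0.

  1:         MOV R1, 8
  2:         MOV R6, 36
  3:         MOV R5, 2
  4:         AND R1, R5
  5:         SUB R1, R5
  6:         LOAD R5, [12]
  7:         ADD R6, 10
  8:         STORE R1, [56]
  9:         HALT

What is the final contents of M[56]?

MOV R1, 8 → R1=8
MOV R6, 36 → R6=36
MOV R5, 2 → R5=2
AND R1, R5 → R1=8&2=0
SUB R1, R5 → R1=0-2=-2
LOAD R5, [12] → R5=M[12]=39
ADD R6, 10 → R6=36+10=46
STORE R1, [56] → M[56]=-2
halt.

-2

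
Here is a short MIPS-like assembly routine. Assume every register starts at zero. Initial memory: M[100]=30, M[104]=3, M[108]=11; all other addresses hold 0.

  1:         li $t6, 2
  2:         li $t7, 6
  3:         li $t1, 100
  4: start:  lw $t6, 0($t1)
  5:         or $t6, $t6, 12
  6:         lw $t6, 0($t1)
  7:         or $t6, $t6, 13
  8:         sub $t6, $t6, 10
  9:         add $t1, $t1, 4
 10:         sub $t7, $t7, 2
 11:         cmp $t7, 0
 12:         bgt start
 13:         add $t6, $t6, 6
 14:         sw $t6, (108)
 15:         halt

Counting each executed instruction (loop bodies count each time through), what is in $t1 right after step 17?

$t6=2
$t7=6
$t1=100
$t6=M[100]=30
$t6=30|12=30
$t6=M[100]=30
$t6=30|13=31
$t6=31-10=21
$t1=100+4=104
$t7=6-2=4
cmp $t7, 0  (cmp 4,0)
bgt start: taken
$t6=M[104]=3
$t6=3|12=15
$t6=M[104]=3
$t6=3|13=15
$t6=15-10=5
After step 17: $t1 = 104.

104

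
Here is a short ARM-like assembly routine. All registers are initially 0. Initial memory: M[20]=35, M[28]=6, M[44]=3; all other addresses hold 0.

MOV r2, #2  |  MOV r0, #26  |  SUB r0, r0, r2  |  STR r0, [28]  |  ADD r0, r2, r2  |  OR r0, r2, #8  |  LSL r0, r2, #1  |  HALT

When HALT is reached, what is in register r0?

MOV r2, #2 → r2=2
MOV r0, #26 → r0=26
SUB r0, r0, r2 → r0=26-2=24
STR r0, [28] → M[28]=24
ADD r0, r2, r2 → r0=2+2=4
OR r0, r2, #8 → r0=2|8=10
LSL r0, r2, #1 → r0=2<<1=4
halt.

4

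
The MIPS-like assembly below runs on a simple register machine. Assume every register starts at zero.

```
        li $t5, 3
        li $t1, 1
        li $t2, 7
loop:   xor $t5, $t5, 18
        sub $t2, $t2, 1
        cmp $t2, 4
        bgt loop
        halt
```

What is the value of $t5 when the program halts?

17

after li $t5, 3: $t5=3
after li $t1, 1: $t1=1
after li $t2, 7: $t2=7
after xor $t5, $t5, 18: $t5=3^18=17
after sub $t2, $t2, 1: $t2=7-1=6
cmp $t2, 4  (cmp 6,4)
bgt loop: taken
after xor $t5, $t5, 18: $t5=17^18=3
after sub $t2, $t2, 1: $t2=6-1=5
cmp $t2, 4  (cmp 5,4)
bgt loop: taken
after xor $t5, $t5, 18: $t5=3^18=17
after sub $t2, $t2, 1: $t2=5-1=4
cmp $t2, 4  (cmp 4,4)
bgt loop: not taken
halt.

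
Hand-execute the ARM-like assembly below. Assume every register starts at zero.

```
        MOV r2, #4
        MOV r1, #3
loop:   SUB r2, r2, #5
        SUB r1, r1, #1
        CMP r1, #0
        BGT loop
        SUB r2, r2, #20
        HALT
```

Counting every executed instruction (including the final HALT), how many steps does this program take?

16

r2=4
r1=3
r2=4-5=-1
r1=3-1=2
CMP r1, #0  (cmp 2,0)
BGT loop: taken
r2=(-1)-5=-6
r1=2-1=1
CMP r1, #0  (cmp 1,0)
BGT loop: taken
r2=(-6)-5=-11
r1=1-1=0
CMP r1, #0  (cmp 0,0)
BGT loop: not taken
r2=(-11)-20=-31
halt.
Total executed instructions: 16.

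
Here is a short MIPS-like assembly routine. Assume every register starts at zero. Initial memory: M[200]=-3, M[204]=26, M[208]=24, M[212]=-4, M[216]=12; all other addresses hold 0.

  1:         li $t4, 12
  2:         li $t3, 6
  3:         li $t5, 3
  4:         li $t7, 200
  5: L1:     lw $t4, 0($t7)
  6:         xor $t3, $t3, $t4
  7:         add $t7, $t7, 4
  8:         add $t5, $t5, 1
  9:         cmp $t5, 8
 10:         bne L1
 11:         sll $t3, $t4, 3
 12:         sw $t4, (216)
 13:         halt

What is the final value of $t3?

li $t4, 12 → $t4=12
li $t3, 6 → $t3=6
li $t5, 3 → $t5=3
li $t7, 200 → $t7=200
lw $t4, 0($t7) → $t4=M[200]=-3
xor $t3, $t3, $t4 → $t3=6^(-3)=-5
add $t7, $t7, 4 → $t7=200+4=204
add $t5, $t5, 1 → $t5=3+1=4
cmp $t5, 8  (cmp 4,8)
bne L1: taken
lw $t4, 0($t7) → $t4=M[204]=26
xor $t3, $t3, $t4 → $t3=(-5)^26=-31
add $t7, $t7, 4 → $t7=204+4=208
add $t5, $t5, 1 → $t5=4+1=5
cmp $t5, 8  (cmp 5,8)
bne L1: taken
lw $t4, 0($t7) → $t4=M[208]=24
xor $t3, $t3, $t4 → $t3=(-31)^24=-7
add $t7, $t7, 4 → $t7=208+4=212
add $t5, $t5, 1 → $t5=5+1=6
cmp $t5, 8  (cmp 6,8)
bne L1: taken
lw $t4, 0($t7) → $t4=M[212]=-4
xor $t3, $t3, $t4 → $t3=(-7)^(-4)=5
add $t7, $t7, 4 → $t7=212+4=216
add $t5, $t5, 1 → $t5=6+1=7
cmp $t5, 8  (cmp 7,8)
bne L1: taken
lw $t4, 0($t7) → $t4=M[216]=12
xor $t3, $t3, $t4 → $t3=5^12=9
add $t7, $t7, 4 → $t7=216+4=220
add $t5, $t5, 1 → $t5=7+1=8
cmp $t5, 8  (cmp 8,8)
bne L1: not taken
sll $t3, $t4, 3 → $t3=12<<3=96
sw $t4, (216) → M[216]=12
halt.

96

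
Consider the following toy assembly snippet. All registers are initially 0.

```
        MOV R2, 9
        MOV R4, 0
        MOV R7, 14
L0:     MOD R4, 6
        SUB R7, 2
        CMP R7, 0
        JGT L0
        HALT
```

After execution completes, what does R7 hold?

0

MOV R2, 9 → R2=9
MOV R4, 0 → R4=0
MOV R7, 14 → R7=14
MOD R4, 6 → R4=0%6=0
SUB R7, 2 → R7=14-2=12
CMP R7, 0  (cmp 12,0)
JGT L0: taken
MOD R4, 6 → R4=0%6=0
SUB R7, 2 → R7=12-2=10
CMP R7, 0  (cmp 10,0)
JGT L0: taken
MOD R4, 6 → R4=0%6=0
SUB R7, 2 → R7=10-2=8
CMP R7, 0  (cmp 8,0)
JGT L0: taken
MOD R4, 6 → R4=0%6=0
SUB R7, 2 → R7=8-2=6
CMP R7, 0  (cmp 6,0)
JGT L0: taken
MOD R4, 6 → R4=0%6=0
SUB R7, 2 → R7=6-2=4
CMP R7, 0  (cmp 4,0)
JGT L0: taken
MOD R4, 6 → R4=0%6=0
SUB R7, 2 → R7=4-2=2
CMP R7, 0  (cmp 2,0)
JGT L0: taken
MOD R4, 6 → R4=0%6=0
SUB R7, 2 → R7=2-2=0
CMP R7, 0  (cmp 0,0)
JGT L0: not taken
halt.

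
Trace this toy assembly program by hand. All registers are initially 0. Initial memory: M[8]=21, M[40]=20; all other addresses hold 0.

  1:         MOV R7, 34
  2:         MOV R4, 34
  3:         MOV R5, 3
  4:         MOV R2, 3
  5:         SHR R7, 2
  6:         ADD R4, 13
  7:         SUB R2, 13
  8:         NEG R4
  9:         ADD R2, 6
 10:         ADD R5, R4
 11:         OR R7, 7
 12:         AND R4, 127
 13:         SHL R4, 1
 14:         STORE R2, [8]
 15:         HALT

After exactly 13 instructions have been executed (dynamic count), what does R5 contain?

-44

MOV R7, 34 → R7=34
MOV R4, 34 → R4=34
MOV R5, 3 → R5=3
MOV R2, 3 → R2=3
SHR R7, 2 → R7=34>>2=8
ADD R4, 13 → R4=34+13=47
SUB R2, 13 → R2=3-13=-10
NEG R4 → R4=-(47)=-47
ADD R2, 6 → R2=(-10)+6=-4
ADD R5, R4 → R5=3+(-47)=-44
OR R7, 7 → R7=8|7=15
AND R4, 127 → R4=(-47)&127=81
SHL R4, 1 → R4=81<<1=162
After step 13: R5 = -44.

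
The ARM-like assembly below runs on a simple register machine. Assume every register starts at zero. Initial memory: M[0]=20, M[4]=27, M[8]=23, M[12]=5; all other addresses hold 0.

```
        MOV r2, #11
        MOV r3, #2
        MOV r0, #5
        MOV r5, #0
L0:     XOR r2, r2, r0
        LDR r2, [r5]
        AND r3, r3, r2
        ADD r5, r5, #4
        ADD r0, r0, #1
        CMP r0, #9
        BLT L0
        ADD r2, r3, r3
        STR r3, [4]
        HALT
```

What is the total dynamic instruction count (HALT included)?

35

r2=11
r3=2
r0=5
r5=0
r2=11^5=14
r2=M[0]=20
r3=2&20=0
r5=0+4=4
r0=5+1=6
CMP r0, #9  (cmp 6,9)
BLT L0: taken
r2=20^6=18
r2=M[4]=27
r3=0&27=0
r5=4+4=8
r0=6+1=7
CMP r0, #9  (cmp 7,9)
BLT L0: taken
r2=27^7=28
r2=M[8]=23
r3=0&23=0
r5=8+4=12
r0=7+1=8
CMP r0, #9  (cmp 8,9)
BLT L0: taken
r2=23^8=31
r2=M[12]=5
r3=0&5=0
r5=12+4=16
r0=8+1=9
CMP r0, #9  (cmp 9,9)
BLT L0: not taken
r2=0+0=0
STR r3, [4] → M[4]=0
halt.
Total executed instructions: 35.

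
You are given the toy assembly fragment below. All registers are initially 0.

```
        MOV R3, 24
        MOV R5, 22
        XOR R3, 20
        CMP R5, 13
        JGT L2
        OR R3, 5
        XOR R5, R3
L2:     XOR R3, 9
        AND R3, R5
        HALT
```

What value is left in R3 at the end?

4

MOV R3, 24 → R3=24
MOV R5, 22 → R5=22
XOR R3, 20 → R3=24^20=12
CMP R5, 13  (cmp 22,13)
JGT L2: taken
XOR R3, 9 → R3=12^9=5
AND R3, R5 → R3=5&22=4
halt.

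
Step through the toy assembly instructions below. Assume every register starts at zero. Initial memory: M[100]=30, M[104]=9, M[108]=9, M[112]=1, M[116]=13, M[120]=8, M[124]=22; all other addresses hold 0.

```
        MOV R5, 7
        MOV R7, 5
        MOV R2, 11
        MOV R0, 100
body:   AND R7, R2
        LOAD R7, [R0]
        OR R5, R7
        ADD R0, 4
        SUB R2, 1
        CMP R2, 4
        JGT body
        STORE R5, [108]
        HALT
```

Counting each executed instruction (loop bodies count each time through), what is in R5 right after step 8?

after MOV R5, 7: R5=7
after MOV R7, 5: R7=5
after MOV R2, 11: R2=11
after MOV R0, 100: R0=100
after AND R7, R2: R7=5&11=1
after LOAD R7, [R0]: R7=M[100]=30
after OR R5, R7: R5=7|30=31
after ADD R0, 4: R0=100+4=104
After step 8: R5 = 31.

31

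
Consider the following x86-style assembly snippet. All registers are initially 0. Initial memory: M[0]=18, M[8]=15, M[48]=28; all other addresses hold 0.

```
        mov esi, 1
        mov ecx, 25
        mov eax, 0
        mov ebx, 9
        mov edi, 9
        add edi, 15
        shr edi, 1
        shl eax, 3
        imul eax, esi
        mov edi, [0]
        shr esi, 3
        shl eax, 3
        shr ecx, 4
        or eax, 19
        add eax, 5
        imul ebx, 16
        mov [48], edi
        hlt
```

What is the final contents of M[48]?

18

mov esi, 1 → esi=1
mov ecx, 25 → ecx=25
mov eax, 0 → eax=0
mov ebx, 9 → ebx=9
mov edi, 9 → edi=9
add edi, 15 → edi=9+15=24
shr edi, 1 → edi=24>>1=12
shl eax, 3 → eax=0<<3=0
imul eax, esi → eax=0*1=0
mov edi, [0] → edi=M[0]=18
shr esi, 3 → esi=1>>3=0
shl eax, 3 → eax=0<<3=0
shr ecx, 4 → ecx=25>>4=1
or eax, 19 → eax=0|19=19
add eax, 5 → eax=19+5=24
imul ebx, 16 → ebx=9*16=144
mov [48], edi → M[48]=18
halt.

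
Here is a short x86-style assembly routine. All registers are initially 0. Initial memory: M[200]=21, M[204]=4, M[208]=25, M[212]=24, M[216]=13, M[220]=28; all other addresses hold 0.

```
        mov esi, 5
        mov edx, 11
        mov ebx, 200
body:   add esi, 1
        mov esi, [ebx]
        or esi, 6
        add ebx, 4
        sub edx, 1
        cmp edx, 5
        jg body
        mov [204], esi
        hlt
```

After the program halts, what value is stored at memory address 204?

mov esi, 5 → esi=5
mov edx, 11 → edx=11
mov ebx, 200 → ebx=200
add esi, 1 → esi=5+1=6
mov esi, [ebx] → esi=M[200]=21
or esi, 6 → esi=21|6=23
add ebx, 4 → ebx=200+4=204
sub edx, 1 → edx=11-1=10
cmp edx, 5  (cmp 10,5)
jg body: taken
add esi, 1 → esi=23+1=24
mov esi, [ebx] → esi=M[204]=4
or esi, 6 → esi=4|6=6
add ebx, 4 → ebx=204+4=208
sub edx, 1 → edx=10-1=9
cmp edx, 5  (cmp 9,5)
jg body: taken
add esi, 1 → esi=6+1=7
mov esi, [ebx] → esi=M[208]=25
or esi, 6 → esi=25|6=31
add ebx, 4 → ebx=208+4=212
sub edx, 1 → edx=9-1=8
cmp edx, 5  (cmp 8,5)
jg body: taken
add esi, 1 → esi=31+1=32
mov esi, [ebx] → esi=M[212]=24
or esi, 6 → esi=24|6=30
add ebx, 4 → ebx=212+4=216
sub edx, 1 → edx=8-1=7
cmp edx, 5  (cmp 7,5)
jg body: taken
add esi, 1 → esi=30+1=31
mov esi, [ebx] → esi=M[216]=13
or esi, 6 → esi=13|6=15
add ebx, 4 → ebx=216+4=220
sub edx, 1 → edx=7-1=6
cmp edx, 5  (cmp 6,5)
jg body: taken
add esi, 1 → esi=15+1=16
mov esi, [ebx] → esi=M[220]=28
or esi, 6 → esi=28|6=30
add ebx, 4 → ebx=220+4=224
sub edx, 1 → edx=6-1=5
cmp edx, 5  (cmp 5,5)
jg body: not taken
mov [204], esi → M[204]=30
halt.

30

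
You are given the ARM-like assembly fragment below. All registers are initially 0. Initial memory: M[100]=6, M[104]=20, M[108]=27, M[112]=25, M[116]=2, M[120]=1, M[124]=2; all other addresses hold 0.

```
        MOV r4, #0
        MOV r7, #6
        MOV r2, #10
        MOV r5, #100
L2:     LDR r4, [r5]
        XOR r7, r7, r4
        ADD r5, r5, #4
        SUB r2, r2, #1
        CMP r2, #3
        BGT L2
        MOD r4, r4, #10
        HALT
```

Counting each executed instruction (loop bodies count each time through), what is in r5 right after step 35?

MOV r4, #0 → r4=0
MOV r7, #6 → r7=6
MOV r2, #10 → r2=10
MOV r5, #100 → r5=100
LDR r4, [r5] → r4=M[100]=6
XOR r7, r7, r4 → r7=6^6=0
ADD r5, r5, #4 → r5=100+4=104
SUB r2, r2, #1 → r2=10-1=9
CMP r2, #3  (cmp 9,3)
BGT L2: taken
LDR r4, [r5] → r4=M[104]=20
XOR r7, r7, r4 → r7=0^20=20
ADD r5, r5, #4 → r5=104+4=108
SUB r2, r2, #1 → r2=9-1=8
CMP r2, #3  (cmp 8,3)
BGT L2: taken
LDR r4, [r5] → r4=M[108]=27
XOR r7, r7, r4 → r7=20^27=15
ADD r5, r5, #4 → r5=108+4=112
SUB r2, r2, #1 → r2=8-1=7
CMP r2, #3  (cmp 7,3)
BGT L2: taken
LDR r4, [r5] → r4=M[112]=25
XOR r7, r7, r4 → r7=15^25=22
ADD r5, r5, #4 → r5=112+4=116
SUB r2, r2, #1 → r2=7-1=6
CMP r2, #3  (cmp 6,3)
BGT L2: taken
LDR r4, [r5] → r4=M[116]=2
XOR r7, r7, r4 → r7=22^2=20
ADD r5, r5, #4 → r5=116+4=120
SUB r2, r2, #1 → r2=6-1=5
CMP r2, #3  (cmp 5,3)
BGT L2: taken
LDR r4, [r5] → r4=M[120]=1
After step 35: r5 = 120.

120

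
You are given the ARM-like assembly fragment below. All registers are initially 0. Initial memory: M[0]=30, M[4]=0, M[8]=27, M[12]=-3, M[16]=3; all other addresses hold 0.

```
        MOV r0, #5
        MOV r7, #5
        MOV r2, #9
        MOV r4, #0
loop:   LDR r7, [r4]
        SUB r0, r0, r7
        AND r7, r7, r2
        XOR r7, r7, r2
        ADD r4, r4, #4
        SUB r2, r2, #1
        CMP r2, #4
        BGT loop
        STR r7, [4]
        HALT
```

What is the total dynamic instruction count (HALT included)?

46

after MOV r0, #5: r0=5
after MOV r7, #5: r7=5
after MOV r2, #9: r2=9
after MOV r4, #0: r4=0
after LDR r7, [r4]: r7=M[0]=30
after SUB r0, r0, r7: r0=5-30=-25
after AND r7, r7, r2: r7=30&9=8
after XOR r7, r7, r2: r7=8^9=1
after ADD r4, r4, #4: r4=0+4=4
after SUB r2, r2, #1: r2=9-1=8
CMP r2, #4  (cmp 8,4)
BGT loop: taken
after LDR r7, [r4]: r7=M[4]=0
after SUB r0, r0, r7: r0=(-25)-0=-25
after AND r7, r7, r2: r7=0&8=0
after XOR r7, r7, r2: r7=0^8=8
after ADD r4, r4, #4: r4=4+4=8
after SUB r2, r2, #1: r2=8-1=7
CMP r2, #4  (cmp 7,4)
BGT loop: taken
after LDR r7, [r4]: r7=M[8]=27
after SUB r0, r0, r7: r0=(-25)-27=-52
after AND r7, r7, r2: r7=27&7=3
after XOR r7, r7, r2: r7=3^7=4
after ADD r4, r4, #4: r4=8+4=12
after SUB r2, r2, #1: r2=7-1=6
CMP r2, #4  (cmp 6,4)
BGT loop: taken
after LDR r7, [r4]: r7=M[12]=-3
after SUB r0, r0, r7: r0=(-52)-(-3)=-49
after AND r7, r7, r2: r7=(-3)&6=4
after XOR r7, r7, r2: r7=4^6=2
after ADD r4, r4, #4: r4=12+4=16
after SUB r2, r2, #1: r2=6-1=5
CMP r2, #4  (cmp 5,4)
BGT loop: taken
after LDR r7, [r4]: r7=M[16]=3
after SUB r0, r0, r7: r0=(-49)-3=-52
after AND r7, r7, r2: r7=3&5=1
after XOR r7, r7, r2: r7=1^5=4
after ADD r4, r4, #4: r4=16+4=20
after SUB r2, r2, #1: r2=5-1=4
CMP r2, #4  (cmp 4,4)
BGT loop: not taken
STR r7, [4] → M[4]=4
halt.
Total executed instructions: 46.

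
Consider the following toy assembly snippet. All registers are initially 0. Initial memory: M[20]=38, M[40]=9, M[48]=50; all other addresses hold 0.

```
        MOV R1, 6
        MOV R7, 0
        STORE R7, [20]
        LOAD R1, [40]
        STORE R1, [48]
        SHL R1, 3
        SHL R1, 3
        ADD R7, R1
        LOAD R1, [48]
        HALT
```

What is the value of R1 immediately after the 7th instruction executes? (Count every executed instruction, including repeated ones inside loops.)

R1=6
R7=0
STORE R7, [20] → M[20]=0
R1=M[40]=9
STORE R1, [48] → M[48]=9
R1=9<<3=72
R1=72<<3=576
After step 7: R1 = 576.

576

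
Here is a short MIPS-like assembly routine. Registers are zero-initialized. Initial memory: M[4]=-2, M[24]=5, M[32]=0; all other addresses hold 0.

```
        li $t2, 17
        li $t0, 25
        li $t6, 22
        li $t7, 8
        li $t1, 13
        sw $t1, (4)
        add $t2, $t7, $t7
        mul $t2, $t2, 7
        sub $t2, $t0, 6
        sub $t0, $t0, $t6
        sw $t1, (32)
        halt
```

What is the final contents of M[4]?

$t2=17
$t0=25
$t6=22
$t7=8
$t1=13
sw $t1, (4) → M[4]=13
$t2=8+8=16
$t2=16*7=112
$t2=25-6=19
$t0=25-22=3
sw $t1, (32) → M[32]=13
halt.

13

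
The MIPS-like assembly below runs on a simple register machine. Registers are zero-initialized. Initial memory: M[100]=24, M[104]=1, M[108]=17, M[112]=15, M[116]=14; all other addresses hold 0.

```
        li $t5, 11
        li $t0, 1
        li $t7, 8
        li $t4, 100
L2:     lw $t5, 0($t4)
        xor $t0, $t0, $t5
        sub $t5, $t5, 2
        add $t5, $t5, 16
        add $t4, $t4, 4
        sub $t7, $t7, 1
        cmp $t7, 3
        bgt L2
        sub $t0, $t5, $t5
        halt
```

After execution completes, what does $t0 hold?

li $t5, 11 → $t5=11
li $t0, 1 → $t0=1
li $t7, 8 → $t7=8
li $t4, 100 → $t4=100
lw $t5, 0($t4) → $t5=M[100]=24
xor $t0, $t0, $t5 → $t0=1^24=25
sub $t5, $t5, 2 → $t5=24-2=22
add $t5, $t5, 16 → $t5=22+16=38
add $t4, $t4, 4 → $t4=100+4=104
sub $t7, $t7, 1 → $t7=8-1=7
cmp $t7, 3  (cmp 7,3)
bgt L2: taken
lw $t5, 0($t4) → $t5=M[104]=1
xor $t0, $t0, $t5 → $t0=25^1=24
sub $t5, $t5, 2 → $t5=1-2=-1
add $t5, $t5, 16 → $t5=(-1)+16=15
add $t4, $t4, 4 → $t4=104+4=108
sub $t7, $t7, 1 → $t7=7-1=6
cmp $t7, 3  (cmp 6,3)
bgt L2: taken
lw $t5, 0($t4) → $t5=M[108]=17
xor $t0, $t0, $t5 → $t0=24^17=9
sub $t5, $t5, 2 → $t5=17-2=15
add $t5, $t5, 16 → $t5=15+16=31
add $t4, $t4, 4 → $t4=108+4=112
sub $t7, $t7, 1 → $t7=6-1=5
cmp $t7, 3  (cmp 5,3)
bgt L2: taken
lw $t5, 0($t4) → $t5=M[112]=15
xor $t0, $t0, $t5 → $t0=9^15=6
sub $t5, $t5, 2 → $t5=15-2=13
add $t5, $t5, 16 → $t5=13+16=29
add $t4, $t4, 4 → $t4=112+4=116
sub $t7, $t7, 1 → $t7=5-1=4
cmp $t7, 3  (cmp 4,3)
bgt L2: taken
lw $t5, 0($t4) → $t5=M[116]=14
xor $t0, $t0, $t5 → $t0=6^14=8
sub $t5, $t5, 2 → $t5=14-2=12
add $t5, $t5, 16 → $t5=12+16=28
add $t4, $t4, 4 → $t4=116+4=120
sub $t7, $t7, 1 → $t7=4-1=3
cmp $t7, 3  (cmp 3,3)
bgt L2: not taken
sub $t0, $t5, $t5 → $t0=28-28=0
halt.

0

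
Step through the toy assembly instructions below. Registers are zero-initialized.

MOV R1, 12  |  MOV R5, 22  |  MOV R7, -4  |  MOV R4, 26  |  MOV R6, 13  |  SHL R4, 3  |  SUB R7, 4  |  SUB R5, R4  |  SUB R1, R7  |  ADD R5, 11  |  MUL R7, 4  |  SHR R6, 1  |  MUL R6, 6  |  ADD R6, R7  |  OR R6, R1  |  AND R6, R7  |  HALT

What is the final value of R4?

208

R1=12
R5=22
R7=-4
R4=26
R6=13
R4=26<<3=208
R7=(-4)-4=-8
R5=22-208=-186
R1=12-(-8)=20
R5=(-186)+11=-175
R7=(-8)*4=-32
R6=13>>1=6
R6=6*6=36
R6=36+(-32)=4
R6=4|20=20
R6=20&(-32)=0
halt.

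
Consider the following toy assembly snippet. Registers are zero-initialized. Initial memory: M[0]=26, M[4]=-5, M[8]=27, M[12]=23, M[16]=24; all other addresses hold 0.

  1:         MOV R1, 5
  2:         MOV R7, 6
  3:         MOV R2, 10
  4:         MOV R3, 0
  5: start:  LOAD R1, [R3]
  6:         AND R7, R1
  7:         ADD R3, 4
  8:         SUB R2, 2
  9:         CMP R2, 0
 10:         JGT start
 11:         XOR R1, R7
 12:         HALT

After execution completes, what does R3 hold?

MOV R1, 5 → R1=5
MOV R7, 6 → R7=6
MOV R2, 10 → R2=10
MOV R3, 0 → R3=0
LOAD R1, [R3] → R1=M[0]=26
AND R7, R1 → R7=6&26=2
ADD R3, 4 → R3=0+4=4
SUB R2, 2 → R2=10-2=8
CMP R2, 0  (cmp 8,0)
JGT start: taken
LOAD R1, [R3] → R1=M[4]=-5
AND R7, R1 → R7=2&(-5)=2
ADD R3, 4 → R3=4+4=8
SUB R2, 2 → R2=8-2=6
CMP R2, 0  (cmp 6,0)
JGT start: taken
LOAD R1, [R3] → R1=M[8]=27
AND R7, R1 → R7=2&27=2
ADD R3, 4 → R3=8+4=12
SUB R2, 2 → R2=6-2=4
CMP R2, 0  (cmp 4,0)
JGT start: taken
LOAD R1, [R3] → R1=M[12]=23
AND R7, R1 → R7=2&23=2
ADD R3, 4 → R3=12+4=16
SUB R2, 2 → R2=4-2=2
CMP R2, 0  (cmp 2,0)
JGT start: taken
LOAD R1, [R3] → R1=M[16]=24
AND R7, R1 → R7=2&24=0
ADD R3, 4 → R3=16+4=20
SUB R2, 2 → R2=2-2=0
CMP R2, 0  (cmp 0,0)
JGT start: not taken
XOR R1, R7 → R1=24^0=24
halt.

20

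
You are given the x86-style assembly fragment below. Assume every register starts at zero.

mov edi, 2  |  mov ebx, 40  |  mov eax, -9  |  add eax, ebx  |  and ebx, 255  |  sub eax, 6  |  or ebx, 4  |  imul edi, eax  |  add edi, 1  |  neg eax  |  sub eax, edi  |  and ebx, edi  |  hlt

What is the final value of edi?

51

after mov edi, 2: edi=2
after mov ebx, 40: ebx=40
after mov eax, -9: eax=-9
after add eax, ebx: eax=(-9)+40=31
after and ebx, 255: ebx=40&255=40
after sub eax, 6: eax=31-6=25
after or ebx, 4: ebx=40|4=44
after imul edi, eax: edi=2*25=50
after add edi, 1: edi=50+1=51
after neg eax: eax=-(25)=-25
after sub eax, edi: eax=(-25)-51=-76
after and ebx, edi: ebx=44&51=32
halt.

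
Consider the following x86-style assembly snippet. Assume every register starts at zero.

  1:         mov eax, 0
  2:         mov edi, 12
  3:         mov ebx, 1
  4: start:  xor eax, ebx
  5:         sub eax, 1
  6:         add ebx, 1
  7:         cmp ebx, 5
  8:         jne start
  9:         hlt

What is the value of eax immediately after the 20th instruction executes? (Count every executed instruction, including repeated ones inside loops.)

mov eax, 0 → eax=0
mov edi, 12 → edi=12
mov ebx, 1 → ebx=1
xor eax, ebx → eax=0^1=1
sub eax, 1 → eax=1-1=0
add ebx, 1 → ebx=1+1=2
cmp ebx, 5  (cmp 2,5)
jne start: taken
xor eax, ebx → eax=0^2=2
sub eax, 1 → eax=2-1=1
add ebx, 1 → ebx=2+1=3
cmp ebx, 5  (cmp 3,5)
jne start: taken
xor eax, ebx → eax=1^3=2
sub eax, 1 → eax=2-1=1
add ebx, 1 → ebx=3+1=4
cmp ebx, 5  (cmp 4,5)
jne start: taken
xor eax, ebx → eax=1^4=5
sub eax, 1 → eax=5-1=4
After step 20: eax = 4.

4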